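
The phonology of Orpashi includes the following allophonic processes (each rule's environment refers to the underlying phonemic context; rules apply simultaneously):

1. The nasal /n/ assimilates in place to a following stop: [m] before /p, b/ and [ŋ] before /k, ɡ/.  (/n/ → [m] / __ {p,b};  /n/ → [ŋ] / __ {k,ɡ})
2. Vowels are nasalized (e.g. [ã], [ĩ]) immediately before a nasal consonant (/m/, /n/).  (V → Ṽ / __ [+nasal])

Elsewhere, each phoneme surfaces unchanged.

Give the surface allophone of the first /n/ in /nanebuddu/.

[n]

/n/ — word-initial; rule 1 does not apply here → [n].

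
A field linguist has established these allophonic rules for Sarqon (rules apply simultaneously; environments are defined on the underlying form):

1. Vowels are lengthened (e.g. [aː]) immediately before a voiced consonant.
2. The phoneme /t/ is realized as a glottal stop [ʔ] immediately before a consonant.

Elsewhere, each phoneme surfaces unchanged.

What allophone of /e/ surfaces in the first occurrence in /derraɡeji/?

/e/ — between /d/ and /r/, before a voiced consonant — surfaces as [eː] (rule 1).

[eː]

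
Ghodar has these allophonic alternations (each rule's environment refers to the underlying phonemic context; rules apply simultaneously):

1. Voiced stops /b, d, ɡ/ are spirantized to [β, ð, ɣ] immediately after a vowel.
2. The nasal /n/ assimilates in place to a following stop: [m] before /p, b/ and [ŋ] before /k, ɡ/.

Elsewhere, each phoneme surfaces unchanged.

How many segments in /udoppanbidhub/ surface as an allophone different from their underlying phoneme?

4

Segments that undergo a rule: /d/ → [ð] (rule 1); /n/ → [m] (rule 2); /d/ → [ð] (rule 1); /b/ → [β] (rule 1).
All other segments surface unchanged.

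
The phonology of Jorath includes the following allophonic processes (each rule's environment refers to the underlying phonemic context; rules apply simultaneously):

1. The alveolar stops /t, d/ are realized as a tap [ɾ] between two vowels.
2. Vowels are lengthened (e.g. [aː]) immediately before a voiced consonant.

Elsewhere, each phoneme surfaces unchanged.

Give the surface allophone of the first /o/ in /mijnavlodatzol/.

/o/ — between /l/ and /d/, before a voiced consonant — surfaces as [oː] (rule 2).

[oː]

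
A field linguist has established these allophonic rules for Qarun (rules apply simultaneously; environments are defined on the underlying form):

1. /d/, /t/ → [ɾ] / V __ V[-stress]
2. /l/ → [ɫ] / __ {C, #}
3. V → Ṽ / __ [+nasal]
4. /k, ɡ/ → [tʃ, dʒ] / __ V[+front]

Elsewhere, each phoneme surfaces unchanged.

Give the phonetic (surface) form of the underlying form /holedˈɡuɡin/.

[holedˈɡudʒĩn]

/o/ (between /h/ and /l/) fails the environment for rule 3, so it stays [o].
/l/ (between /o/ and /e/): rule 2 targets it, but not word-finally or immediately before a consonant → unchanged [l].
/e/ (between /l/ and /d/) fails the environment for rule 3, so it stays [e].
/d/ — between /e/ and /ɡ/; rule 1 does not apply here → [d].
/ɡ/ — between /d/ and /u/; rule 4 does not apply here → [ɡ].
/u/ (between /ɡ/ and /ɡ/) fails the environment for rule 3, so it stays [u].
Rule 4 applies to /ɡ/ (between /u/ and /i/: before a front vowel) → [dʒ].
Rule 3 applies to /i/ (between /ɡ/ and /n/: before a nasal consonant) → [ĩ].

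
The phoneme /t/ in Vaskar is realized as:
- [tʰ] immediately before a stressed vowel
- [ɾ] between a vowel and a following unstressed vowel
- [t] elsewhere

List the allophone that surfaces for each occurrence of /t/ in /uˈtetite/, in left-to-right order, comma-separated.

[tʰ], [ɾ], [ɾ]

Occurrence 1 (position 2): immediately before a stressed vowel → [tʰ].
Occurrence 2 (position 4): between a vowel and an unstressed vowel → [ɾ].
Occurrence 3 (position 6): between a vowel and an unstressed vowel → [ɾ].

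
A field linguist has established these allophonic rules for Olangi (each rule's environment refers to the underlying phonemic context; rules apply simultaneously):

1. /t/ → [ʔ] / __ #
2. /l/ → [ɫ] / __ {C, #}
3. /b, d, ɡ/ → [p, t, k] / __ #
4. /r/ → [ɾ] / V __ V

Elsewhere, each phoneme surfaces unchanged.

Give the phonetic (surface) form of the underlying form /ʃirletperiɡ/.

[ʃirletpeɾik]

/ʃ/ (word-initial): no rule targets it → [ʃ].
/i/ — not in any rule's target class → [i].
/r/ (between /i/ and /l/) is in the target of rule 4 but the environment (between two vowels) is not met → [r].
/l/ (between /r/ and /e/): rule 2 targets it, but not word-finally or immediately before a consonant → unchanged [l].
/e/ (between /l/ and /t/): no rule targets it → [e].
/t/ (between /e/ and /p/): rule 1 targets it, but not word-finally → unchanged [t].
/p/ (between /t/ and /e/) is unaffected → [p].
/e/ — not in any rule's target class → [e].
/r/ — between /e/ and /i/, between two vowels — surfaces as [ɾ] (rule 4).
/i/ — not in any rule's target class → [i].
Rule 3 applies to /ɡ/ (word-final: word-finally) → [k].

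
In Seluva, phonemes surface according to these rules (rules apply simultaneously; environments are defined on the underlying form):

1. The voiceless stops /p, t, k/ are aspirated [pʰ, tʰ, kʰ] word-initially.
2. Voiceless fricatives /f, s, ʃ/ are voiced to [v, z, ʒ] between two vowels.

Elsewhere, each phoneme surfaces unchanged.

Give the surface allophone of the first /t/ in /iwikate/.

[t]

/t/ (between /a/ and /e/) fails the environment for rule 1, so it stays [t].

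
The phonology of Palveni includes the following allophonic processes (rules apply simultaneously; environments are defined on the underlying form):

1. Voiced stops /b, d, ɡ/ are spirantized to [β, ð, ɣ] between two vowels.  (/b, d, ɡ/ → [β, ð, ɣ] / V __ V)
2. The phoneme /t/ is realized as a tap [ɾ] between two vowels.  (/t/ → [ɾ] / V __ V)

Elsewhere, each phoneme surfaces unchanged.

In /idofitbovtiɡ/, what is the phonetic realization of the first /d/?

/d/ (between /i/ and /o/): between two vowels, so rule 1 applies → [ð].

[ð]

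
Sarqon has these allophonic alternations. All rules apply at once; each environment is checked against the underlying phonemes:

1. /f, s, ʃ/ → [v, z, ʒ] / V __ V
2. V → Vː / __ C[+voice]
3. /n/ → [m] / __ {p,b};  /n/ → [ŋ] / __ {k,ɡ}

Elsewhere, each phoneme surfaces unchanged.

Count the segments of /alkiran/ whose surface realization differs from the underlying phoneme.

Segments that undergo a rule: /a/ → [aː] (rule 2); /i/ → [iː] (rule 2); /a/ → [aː] (rule 2).
All other segments surface unchanged.

3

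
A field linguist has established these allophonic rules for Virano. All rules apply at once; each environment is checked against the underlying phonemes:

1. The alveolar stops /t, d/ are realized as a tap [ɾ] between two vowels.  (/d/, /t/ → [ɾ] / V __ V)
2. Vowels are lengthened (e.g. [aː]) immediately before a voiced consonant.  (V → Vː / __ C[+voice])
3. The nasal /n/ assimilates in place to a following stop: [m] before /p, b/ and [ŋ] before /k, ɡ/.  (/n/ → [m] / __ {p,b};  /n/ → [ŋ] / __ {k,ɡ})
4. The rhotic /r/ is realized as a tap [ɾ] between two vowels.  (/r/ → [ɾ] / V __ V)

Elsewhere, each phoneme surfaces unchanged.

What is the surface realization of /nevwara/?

[neːvwaːɾa]

/n/ (word-initial): rule 3 targets it, but not before a labial or velar stop → unchanged [n].
/e/ — between /n/ and /v/, before a voiced consonant — surfaces as [eː] (rule 2).
/a/ meets the environment for rule 2 (before a voiced consonant) → [aː].
/r/ (between /a/ and /a/) occurs between two vowels → [ɾ] by rule 4.
/a/ (word-final) fails the environment for rule 2, so it stays [a].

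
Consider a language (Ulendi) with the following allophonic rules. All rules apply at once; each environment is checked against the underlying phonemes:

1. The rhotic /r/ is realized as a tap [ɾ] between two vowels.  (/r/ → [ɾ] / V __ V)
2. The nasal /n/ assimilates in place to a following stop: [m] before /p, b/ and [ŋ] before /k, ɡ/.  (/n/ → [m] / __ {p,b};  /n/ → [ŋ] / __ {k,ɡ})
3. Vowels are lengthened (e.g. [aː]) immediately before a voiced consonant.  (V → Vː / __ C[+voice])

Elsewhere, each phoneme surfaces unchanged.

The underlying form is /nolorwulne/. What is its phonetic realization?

[noːloːrwuːlne]

/n/ (word-initial) is in the target of rule 2 but the environment (before a labial or velar stop) is not met → [n].
/o/ (between /n/ and /l/) occurs before a voiced consonant → [oː] by rule 3.
/l/ (between /o/ and /o/): no rule targets it → [l].
/o/ (between /l/ and /r/): before a voiced consonant, so rule 3 applies → [oː].
/r/ (between /o/ and /w/) fails the environment for rule 1, so it stays [r].
/w/ (between /r/ and /u/) is unaffected → [w].
/u/ — between /w/ and /l/, before a voiced consonant — surfaces as [uː] (rule 3).
/l/ (between /u/ and /n/): no rule targets it → [l].
/n/ (between /l/ and /e/): rule 2 targets it, but not before a labial or velar stop → unchanged [n].
/e/ (word-final): rule 3 targets it, but not before a voiced consonant → unchanged [e].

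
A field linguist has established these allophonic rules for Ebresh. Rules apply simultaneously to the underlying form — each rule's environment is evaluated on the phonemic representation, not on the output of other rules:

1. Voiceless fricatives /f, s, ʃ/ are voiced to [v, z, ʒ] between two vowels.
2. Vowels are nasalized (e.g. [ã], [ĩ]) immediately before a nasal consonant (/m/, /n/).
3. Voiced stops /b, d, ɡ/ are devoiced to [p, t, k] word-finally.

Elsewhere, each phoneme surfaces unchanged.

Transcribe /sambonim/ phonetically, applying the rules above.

[sãmbõnĩm]

/s/ (word-initial) fails the environment for rule 1, so it stays [s].
/a/ (between /s/ and /m/): before a nasal consonant, so rule 2 applies → [ã].
/m/ stays [m].
/b/ (between /m/ and /o/) is in the target of rule 3 but the environment (word-finally) is not met → [b].
Rule 2 applies to /o/ (between /b/ and /n/: before a nasal consonant) → [õ].
/n/ — not in any rule's target class → [n].
/i/ meets the environment for rule 2 (before a nasal consonant) → [ĩ].
/m/ — not in any rule's target class → [m].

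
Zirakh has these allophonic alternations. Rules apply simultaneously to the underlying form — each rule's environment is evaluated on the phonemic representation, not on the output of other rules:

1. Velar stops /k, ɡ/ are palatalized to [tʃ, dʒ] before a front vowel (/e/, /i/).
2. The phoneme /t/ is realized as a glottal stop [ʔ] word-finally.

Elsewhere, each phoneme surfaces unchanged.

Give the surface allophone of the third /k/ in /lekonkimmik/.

/k/ — word-final; rule 1 does not apply here → [k].

[k]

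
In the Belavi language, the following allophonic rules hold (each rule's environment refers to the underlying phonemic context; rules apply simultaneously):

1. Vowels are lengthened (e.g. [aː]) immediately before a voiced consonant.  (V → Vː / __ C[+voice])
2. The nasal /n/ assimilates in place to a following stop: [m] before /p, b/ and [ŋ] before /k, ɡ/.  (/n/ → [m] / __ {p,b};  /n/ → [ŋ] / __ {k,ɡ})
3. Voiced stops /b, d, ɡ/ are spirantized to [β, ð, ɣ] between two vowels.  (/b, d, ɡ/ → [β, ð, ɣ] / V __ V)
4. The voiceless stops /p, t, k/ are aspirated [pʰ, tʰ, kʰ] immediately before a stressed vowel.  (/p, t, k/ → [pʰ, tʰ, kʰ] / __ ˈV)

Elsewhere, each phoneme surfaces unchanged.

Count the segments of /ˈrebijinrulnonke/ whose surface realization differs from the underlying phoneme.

7

Segments that undergo a rule: /e/ → [eː] (rule 1); /b/ → [β] (rule 3); /i/ → [iː] (rule 1); /i/ → [iː] (rule 1); /u/ → [uː] (rule 1); /o/ → [oː] (rule 1); /n/ → [ŋ] (rule 2).
All other segments surface unchanged.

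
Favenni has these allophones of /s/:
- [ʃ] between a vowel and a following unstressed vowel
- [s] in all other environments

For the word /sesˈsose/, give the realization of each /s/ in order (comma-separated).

Occurrence 1 (position 1): no conditioning environment matches → elsewhere allophone [s].
Occurrence 2 (position 3): no conditioning environment matches → elsewhere allophone [s].
Occurrence 3 (position 4): no conditioning environment matches → elsewhere allophone [s].
Occurrence 4 (position 6): between a vowel and a following unstressed vowel → [ʃ].

[s], [s], [s], [ʃ]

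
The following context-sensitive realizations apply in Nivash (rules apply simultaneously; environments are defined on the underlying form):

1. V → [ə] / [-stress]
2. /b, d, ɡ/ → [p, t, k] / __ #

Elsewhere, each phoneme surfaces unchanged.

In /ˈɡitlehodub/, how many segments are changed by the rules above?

Segments that undergo a rule: /e/ → [ə] (rule 1); /o/ → [ə] (rule 1); /u/ → [ə] (rule 1); /b/ → [p] (rule 2).
All other segments surface unchanged.

4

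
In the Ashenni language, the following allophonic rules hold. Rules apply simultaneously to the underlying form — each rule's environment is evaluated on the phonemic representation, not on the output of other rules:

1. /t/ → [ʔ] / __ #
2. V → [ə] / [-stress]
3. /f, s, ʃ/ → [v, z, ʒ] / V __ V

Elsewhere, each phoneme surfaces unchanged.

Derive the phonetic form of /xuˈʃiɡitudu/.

/x/ stays [x].
/u/ — between /x/ and /ʃ/, in an unstressed syllable — surfaces as [ə] (rule 2).
/ʃ/ — between /u/ and /i/, between two vowels — surfaces as [ʒ] (rule 3).
/i/ — between /ʃ/ and /ɡ/; rule 2 does not apply here → [i].
/ɡ/ — not in any rule's target class → [ɡ].
Rule 2 applies to /i/ (between /ɡ/ and /t/: in an unstressed syllable) → [ə].
/t/ — between /i/ and /u/; rule 1 does not apply here → [t].
/u/ (between /t/ and /d/) occurs in an unstressed syllable → [ə] by rule 2.
/d/ — not in any rule's target class → [d].
/u/ (word-final) occurs in an unstressed syllable → [ə] by rule 2.

[xəˈʒiɡətədə]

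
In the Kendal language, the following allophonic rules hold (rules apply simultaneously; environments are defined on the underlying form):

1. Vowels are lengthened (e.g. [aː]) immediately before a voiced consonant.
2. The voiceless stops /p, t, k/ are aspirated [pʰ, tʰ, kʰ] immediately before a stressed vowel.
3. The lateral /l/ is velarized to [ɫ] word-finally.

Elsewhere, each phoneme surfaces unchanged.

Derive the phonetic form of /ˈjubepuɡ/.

[ˈjuːbepuːɡ]

/j/ (word-initial) is unaffected → [j].
Rule 1 applies to /u/ (between /j/ and /b/: before a voiced consonant) → [uː].
/b/ stays [b].
/e/ (between /b/ and /p/) is in the target of rule 1 but the environment (before a voiced consonant) is not met → [e].
/p/ (between /e/ and /u/) fails the environment for rule 2, so it stays [p].
Rule 1 applies to /u/ (between /p/ and /ɡ/: before a voiced consonant) → [uː].
/ɡ/ (word-final): no rule targets it → [ɡ].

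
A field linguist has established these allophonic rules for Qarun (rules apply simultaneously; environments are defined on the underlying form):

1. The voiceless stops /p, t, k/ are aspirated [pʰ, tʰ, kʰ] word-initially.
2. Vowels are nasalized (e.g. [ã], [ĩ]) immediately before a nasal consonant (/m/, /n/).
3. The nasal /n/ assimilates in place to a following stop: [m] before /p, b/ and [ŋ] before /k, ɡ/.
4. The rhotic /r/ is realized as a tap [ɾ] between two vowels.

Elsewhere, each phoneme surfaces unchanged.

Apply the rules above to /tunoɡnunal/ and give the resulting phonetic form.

[tʰũnoɡnũnal]

/t/ (word-initial): word-initially, so rule 1 applies → [tʰ].
/u/ (between /t/ and /n/) occurs before a nasal consonant → [ũ] by rule 2.
/n/ (between /u/ and /o/) is in the target of rule 3 but the environment (before a labial or velar stop) is not met → [n].
/o/ (between /n/ and /ɡ/) fails the environment for rule 2, so it stays [o].
/ɡ/ — not in any rule's target class → [ɡ].
/n/ (between /ɡ/ and /u/) is in the target of rule 3 but the environment (before a labial or velar stop) is not met → [n].
Rule 2 applies to /u/ (between /n/ and /n/: before a nasal consonant) → [ũ].
/n/ (between /u/ and /a/) is in the target of rule 3 but the environment (before a labial or velar stop) is not met → [n].
/a/ (between /n/ and /l/) fails the environment for rule 2, so it stays [a].
/l/ — not in any rule's target class → [l].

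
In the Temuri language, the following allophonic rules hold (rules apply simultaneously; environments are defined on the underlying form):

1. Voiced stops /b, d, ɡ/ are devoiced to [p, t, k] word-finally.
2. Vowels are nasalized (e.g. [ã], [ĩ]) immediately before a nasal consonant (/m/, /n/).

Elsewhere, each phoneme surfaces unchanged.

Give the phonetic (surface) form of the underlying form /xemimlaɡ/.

[xẽmĩmlak]

/x/ — not in any rule's target class → [x].
/e/ (between /x/ and /m/) occurs before a nasal consonant → [ẽ] by rule 2.
/m/ stays [m].
/i/ (between /m/ and /m/): before a nasal consonant, so rule 2 applies → [ĩ].
/m/ (between /i/ and /l/): no rule targets it → [m].
/l/ stays [l].
/a/ (between /l/ and /ɡ/): rule 2 targets it, but not before a nasal consonant → unchanged [a].
/ɡ/ — word-final, word-finally — surfaces as [k] (rule 1).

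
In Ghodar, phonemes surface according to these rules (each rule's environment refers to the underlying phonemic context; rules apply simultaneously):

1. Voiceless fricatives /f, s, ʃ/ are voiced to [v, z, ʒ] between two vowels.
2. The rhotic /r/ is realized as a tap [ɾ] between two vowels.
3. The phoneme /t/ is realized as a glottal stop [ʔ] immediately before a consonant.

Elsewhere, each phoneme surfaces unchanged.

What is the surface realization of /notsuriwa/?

/t/ meets the environment for rule 3 (immediately before a consonant) → [ʔ].
/s/ — between /t/ and /u/; rule 1 does not apply here → [s].
/r/ (between /u/ and /i/): between two vowels, so rule 2 applies → [ɾ].

[noʔsuɾiwa]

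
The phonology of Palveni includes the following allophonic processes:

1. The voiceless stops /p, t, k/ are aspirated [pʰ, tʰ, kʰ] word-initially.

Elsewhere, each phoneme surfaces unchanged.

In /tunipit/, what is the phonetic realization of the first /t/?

[tʰ]

/t/ (word-initial) occurs word-initially → [tʰ] by rule 1.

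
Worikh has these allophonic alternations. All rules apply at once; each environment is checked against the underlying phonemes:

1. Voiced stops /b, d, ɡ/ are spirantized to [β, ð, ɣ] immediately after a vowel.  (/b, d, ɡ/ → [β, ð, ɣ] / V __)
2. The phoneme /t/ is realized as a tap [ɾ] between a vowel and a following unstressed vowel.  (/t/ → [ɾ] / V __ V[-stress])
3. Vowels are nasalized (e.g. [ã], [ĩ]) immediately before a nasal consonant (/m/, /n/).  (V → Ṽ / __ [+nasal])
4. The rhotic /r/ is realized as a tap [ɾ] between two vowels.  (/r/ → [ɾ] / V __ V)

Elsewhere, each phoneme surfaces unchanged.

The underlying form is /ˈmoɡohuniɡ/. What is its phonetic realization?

[ˈmoɣohũniɣ]

/o/ (between /m/ and /ɡ/) fails the environment for rule 3, so it stays [o].
/ɡ/ — between /o/ and /o/, immediately after a vowel — surfaces as [ɣ] (rule 1).
/o/ (between /ɡ/ and /h/): rule 3 targets it, but not before a nasal consonant → unchanged [o].
/u/ — between /h/ and /n/, before a nasal consonant — surfaces as [ũ] (rule 3).
/i/ (between /n/ and /ɡ/): rule 3 targets it, but not before a nasal consonant → unchanged [i].
Rule 1 applies to /ɡ/ (word-final: immediately after a vowel) → [ɣ].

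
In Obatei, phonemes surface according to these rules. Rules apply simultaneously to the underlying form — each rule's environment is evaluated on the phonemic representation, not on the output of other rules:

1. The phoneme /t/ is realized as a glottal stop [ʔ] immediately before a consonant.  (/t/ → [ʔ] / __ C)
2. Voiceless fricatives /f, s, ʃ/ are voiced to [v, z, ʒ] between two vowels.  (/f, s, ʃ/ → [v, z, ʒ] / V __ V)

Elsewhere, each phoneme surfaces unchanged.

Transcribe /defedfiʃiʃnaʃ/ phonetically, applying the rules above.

/d/ (word-initial): no rule targets it → [d].
/e/ — not in any rule's target class → [e].
/f/ (between /e/ and /e/): between two vowels, so rule 2 applies → [v].
/e/ (between /f/ and /d/): no rule targets it → [e].
/d/ (between /e/ and /f/): no rule targets it → [d].
/f/ — between /d/ and /i/; rule 2 does not apply here → [f].
/i/ (between /f/ and /ʃ/) is unaffected → [i].
/ʃ/ (between /i/ and /i/) occurs between two vowels → [ʒ] by rule 2.
/i/ stays [i].
/ʃ/ — between /i/ and /n/; rule 2 does not apply here → [ʃ].
/n/ (between /ʃ/ and /a/) is unaffected → [n].
/a/ (between /n/ and /ʃ/): no rule targets it → [a].
/ʃ/ (word-final): rule 2 targets it, but not between two vowels → unchanged [ʃ].

[devedfiʒiʃnaʃ]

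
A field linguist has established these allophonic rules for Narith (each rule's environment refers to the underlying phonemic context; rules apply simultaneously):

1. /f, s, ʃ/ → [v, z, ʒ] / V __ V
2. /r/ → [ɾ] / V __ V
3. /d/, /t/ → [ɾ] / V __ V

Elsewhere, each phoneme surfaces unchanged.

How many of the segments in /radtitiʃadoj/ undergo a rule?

Segments that undergo a rule: /t/ → [ɾ] (rule 3); /ʃ/ → [ʒ] (rule 1); /d/ → [ɾ] (rule 3).
All other segments surface unchanged.

3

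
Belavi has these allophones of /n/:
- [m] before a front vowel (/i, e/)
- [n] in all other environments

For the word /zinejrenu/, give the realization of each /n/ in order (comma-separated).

[m], [n]

Occurrence 1 (position 3): before a front vowel (/i, e/) → [m].
Occurrence 2 (position 8): no conditioning environment matches → elsewhere allophone [n].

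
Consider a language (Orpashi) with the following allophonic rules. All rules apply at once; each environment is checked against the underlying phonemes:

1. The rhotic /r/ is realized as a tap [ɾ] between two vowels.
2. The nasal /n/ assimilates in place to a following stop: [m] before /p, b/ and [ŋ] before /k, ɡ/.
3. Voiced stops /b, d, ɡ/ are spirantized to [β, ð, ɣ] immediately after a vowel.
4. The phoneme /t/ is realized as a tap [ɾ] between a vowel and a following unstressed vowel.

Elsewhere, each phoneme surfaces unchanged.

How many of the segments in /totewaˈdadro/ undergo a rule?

3

Segments that undergo a rule: /t/ → [ɾ] (rule 4); /d/ → [ð] (rule 3); /d/ → [ð] (rule 3).
All other segments surface unchanged.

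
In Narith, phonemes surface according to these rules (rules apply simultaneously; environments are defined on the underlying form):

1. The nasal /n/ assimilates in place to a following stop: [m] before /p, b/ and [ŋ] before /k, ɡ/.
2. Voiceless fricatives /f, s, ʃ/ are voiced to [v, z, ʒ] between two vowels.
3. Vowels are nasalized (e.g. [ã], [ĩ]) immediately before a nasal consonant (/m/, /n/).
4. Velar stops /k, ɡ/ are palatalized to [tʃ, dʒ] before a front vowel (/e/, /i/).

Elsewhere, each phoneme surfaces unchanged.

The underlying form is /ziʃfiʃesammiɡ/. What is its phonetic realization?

/z/ — not in any rule's target class → [z].
/i/ — between /z/ and /ʃ/; rule 3 does not apply here → [i].
/ʃ/ — between /i/ and /f/; rule 2 does not apply here → [ʃ].
/f/ (between /ʃ/ and /i/) is in the target of rule 2 but the environment (between two vowels) is not met → [f].
/i/ — between /f/ and /ʃ/; rule 3 does not apply here → [i].
/ʃ/ (between /i/ and /e/) occurs between two vowels → [ʒ] by rule 2.
/e/ — between /ʃ/ and /s/; rule 3 does not apply here → [e].
/s/ — between /e/ and /a/, between two vowels — surfaces as [z] (rule 2).
/a/ (between /s/ and /m/): before a nasal consonant, so rule 3 applies → [ã].
/m/ — not in any rule's target class → [m].
/m/ stays [m].
/i/ (between /m/ and /ɡ/) fails the environment for rule 3, so it stays [i].
/ɡ/ — word-final; rule 4 does not apply here → [ɡ].

[ziʃfiʒezãmmiɡ]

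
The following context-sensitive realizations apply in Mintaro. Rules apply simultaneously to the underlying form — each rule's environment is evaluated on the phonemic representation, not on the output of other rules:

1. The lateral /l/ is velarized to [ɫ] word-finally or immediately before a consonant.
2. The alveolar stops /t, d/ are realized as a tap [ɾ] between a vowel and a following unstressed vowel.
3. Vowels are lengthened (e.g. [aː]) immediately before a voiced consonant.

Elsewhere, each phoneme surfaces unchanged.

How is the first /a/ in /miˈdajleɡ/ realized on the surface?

/a/ meets the environment for rule 3 (before a voiced consonant) → [aː].

[aː]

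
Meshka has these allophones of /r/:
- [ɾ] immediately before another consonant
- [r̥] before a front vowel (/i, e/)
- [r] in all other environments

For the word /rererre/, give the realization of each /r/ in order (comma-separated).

Occurrence 1 (position 1): before a front vowel (/i, e/) → [r̥].
Occurrence 2 (position 3): before a front vowel (/i, e/) → [r̥].
Occurrence 3 (position 5): immediately before another consonant → [ɾ].
Occurrence 4 (position 6): before a front vowel (/i, e/) → [r̥].

[r̥], [r̥], [ɾ], [r̥]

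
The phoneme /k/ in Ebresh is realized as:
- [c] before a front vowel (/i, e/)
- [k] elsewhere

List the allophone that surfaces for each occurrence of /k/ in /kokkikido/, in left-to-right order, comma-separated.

[k], [k], [c], [c]

Occurrence 1 (position 1): no conditioning environment matches → elsewhere allophone [k].
Occurrence 2 (position 3): no conditioning environment matches → elsewhere allophone [k].
Occurrence 3 (position 4): before a front vowel → [c].
Occurrence 4 (position 6): before a front vowel → [c].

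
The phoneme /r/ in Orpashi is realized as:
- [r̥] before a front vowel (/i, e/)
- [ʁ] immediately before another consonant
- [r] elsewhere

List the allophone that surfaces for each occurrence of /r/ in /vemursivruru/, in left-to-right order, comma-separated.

Occurrence 1 (position 5): immediately before another consonant → [ʁ].
Occurrence 2 (position 9): no conditioning environment matches → elsewhere allophone [r].
Occurrence 3 (position 11): no conditioning environment matches → elsewhere allophone [r].

[ʁ], [r], [r]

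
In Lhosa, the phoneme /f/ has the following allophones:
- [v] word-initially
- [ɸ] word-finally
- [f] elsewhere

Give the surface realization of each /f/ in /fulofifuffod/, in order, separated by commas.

Occurrence 1 (position 1): word-initially → [v].
Occurrence 2 (position 5): no conditioning environment matches → elsewhere allophone [f].
Occurrence 3 (position 7): no conditioning environment matches → elsewhere allophone [f].
Occurrence 4 (position 9): no conditioning environment matches → elsewhere allophone [f].
Occurrence 5 (position 10): no conditioning environment matches → elsewhere allophone [f].

[v], [f], [f], [f], [f]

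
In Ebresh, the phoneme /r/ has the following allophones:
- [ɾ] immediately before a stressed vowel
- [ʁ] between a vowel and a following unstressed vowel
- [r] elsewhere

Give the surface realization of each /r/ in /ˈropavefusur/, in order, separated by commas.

[ɾ], [r]

Occurrence 1 (position 1): immediately before a stressed vowel → [ɾ].
Occurrence 2 (position 11): no conditioning environment matches → elsewhere allophone [r].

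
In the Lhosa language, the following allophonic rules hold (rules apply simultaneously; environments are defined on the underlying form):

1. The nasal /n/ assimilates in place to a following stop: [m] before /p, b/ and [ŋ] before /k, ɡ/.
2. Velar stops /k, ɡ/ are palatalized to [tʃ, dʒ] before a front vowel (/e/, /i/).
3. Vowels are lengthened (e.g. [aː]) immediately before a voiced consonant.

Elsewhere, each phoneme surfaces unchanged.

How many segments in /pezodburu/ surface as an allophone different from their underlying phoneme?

Segments that undergo a rule: /e/ → [eː] (rule 3); /o/ → [oː] (rule 3); /u/ → [uː] (rule 3).
All other segments surface unchanged.

3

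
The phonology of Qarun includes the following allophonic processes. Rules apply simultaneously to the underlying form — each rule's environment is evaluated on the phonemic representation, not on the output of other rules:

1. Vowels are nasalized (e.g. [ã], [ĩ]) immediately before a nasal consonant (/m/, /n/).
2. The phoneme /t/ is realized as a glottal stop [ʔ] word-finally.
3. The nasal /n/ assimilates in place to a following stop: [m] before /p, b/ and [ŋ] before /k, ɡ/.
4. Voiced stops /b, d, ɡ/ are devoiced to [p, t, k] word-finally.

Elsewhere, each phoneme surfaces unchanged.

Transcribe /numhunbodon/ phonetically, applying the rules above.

[nũmhũmbodõn]

/n/ (word-initial) is in the target of rule 3 but the environment (before a labial or velar stop) is not met → [n].
/u/ — between /n/ and /m/, before a nasal consonant — surfaces as [ũ] (rule 1).
/m/ (between /u/ and /h/): no rule targets it → [m].
/h/ stays [h].
/u/ (between /h/ and /n/): before a nasal consonant, so rule 1 applies → [ũ].
/n/ meets the environment for rule 3 (before a labial or velar stop) → [m].
/b/ (between /n/ and /o/): rule 4 targets it, but not word-finally → unchanged [b].
/o/ (between /b/ and /d/): rule 1 targets it, but not before a nasal consonant → unchanged [o].
/d/ (between /o/ and /o/): rule 4 targets it, but not word-finally → unchanged [d].
/o/ (between /d/ and /n/) occurs before a nasal consonant → [õ] by rule 1.
/n/ (word-final) is in the target of rule 3 but the environment (before a labial or velar stop) is not met → [n].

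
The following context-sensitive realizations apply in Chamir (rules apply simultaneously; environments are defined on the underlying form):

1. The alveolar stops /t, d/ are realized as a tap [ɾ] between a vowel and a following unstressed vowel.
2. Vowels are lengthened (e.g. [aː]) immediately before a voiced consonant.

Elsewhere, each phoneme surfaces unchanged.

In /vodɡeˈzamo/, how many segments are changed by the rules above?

3

Segments that undergo a rule: /o/ → [oː] (rule 2); /e/ → [eː] (rule 2); /a/ → [aː] (rule 2).
All other segments surface unchanged.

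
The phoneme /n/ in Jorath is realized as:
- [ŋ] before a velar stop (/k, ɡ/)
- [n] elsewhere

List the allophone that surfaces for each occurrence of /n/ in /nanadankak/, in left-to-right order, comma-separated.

[n], [n], [ŋ]

Occurrence 1 (position 1): no conditioning environment matches → elsewhere allophone [n].
Occurrence 2 (position 3): no conditioning environment matches → elsewhere allophone [n].
Occurrence 3 (position 7): before a velar stop → [ŋ].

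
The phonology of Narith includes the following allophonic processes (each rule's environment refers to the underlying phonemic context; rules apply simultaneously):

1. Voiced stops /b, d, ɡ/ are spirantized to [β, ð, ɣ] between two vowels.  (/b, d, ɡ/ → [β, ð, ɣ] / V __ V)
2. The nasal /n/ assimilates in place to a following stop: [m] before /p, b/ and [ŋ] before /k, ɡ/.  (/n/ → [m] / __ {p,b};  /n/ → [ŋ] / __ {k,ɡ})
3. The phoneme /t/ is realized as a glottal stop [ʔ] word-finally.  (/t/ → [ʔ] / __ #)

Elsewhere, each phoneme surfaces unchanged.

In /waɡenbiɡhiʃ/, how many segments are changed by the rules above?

Segments that undergo a rule: /ɡ/ → [ɣ] (rule 1); /n/ → [m] (rule 2).
All other segments surface unchanged.

2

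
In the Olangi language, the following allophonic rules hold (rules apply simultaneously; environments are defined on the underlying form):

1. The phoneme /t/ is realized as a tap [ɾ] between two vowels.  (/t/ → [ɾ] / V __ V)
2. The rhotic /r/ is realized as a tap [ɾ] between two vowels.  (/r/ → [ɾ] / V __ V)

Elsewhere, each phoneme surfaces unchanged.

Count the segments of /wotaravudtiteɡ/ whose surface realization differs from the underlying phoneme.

Segments that undergo a rule: /t/ → [ɾ] (rule 1); /r/ → [ɾ] (rule 2); /t/ → [ɾ] (rule 1).
All other segments surface unchanged.

3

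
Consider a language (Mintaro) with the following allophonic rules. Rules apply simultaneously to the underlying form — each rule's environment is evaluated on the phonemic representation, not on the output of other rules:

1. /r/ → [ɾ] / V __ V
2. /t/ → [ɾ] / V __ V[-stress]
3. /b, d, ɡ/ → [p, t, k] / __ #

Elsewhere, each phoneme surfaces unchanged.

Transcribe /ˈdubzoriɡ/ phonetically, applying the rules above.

/d/ — word-initial; rule 3 does not apply here → [d].
/u/ — not in any rule's target class → [u].
/b/ (between /u/ and /z/): rule 3 targets it, but not word-finally → unchanged [b].
/z/ stays [z].
/o/ (between /z/ and /r/) is unaffected → [o].
/r/ (between /o/ and /i/) occurs between two vowels → [ɾ] by rule 1.
/i/ stays [i].
/ɡ/ — word-final, word-finally — surfaces as [k] (rule 3).

[ˈdubzoɾik]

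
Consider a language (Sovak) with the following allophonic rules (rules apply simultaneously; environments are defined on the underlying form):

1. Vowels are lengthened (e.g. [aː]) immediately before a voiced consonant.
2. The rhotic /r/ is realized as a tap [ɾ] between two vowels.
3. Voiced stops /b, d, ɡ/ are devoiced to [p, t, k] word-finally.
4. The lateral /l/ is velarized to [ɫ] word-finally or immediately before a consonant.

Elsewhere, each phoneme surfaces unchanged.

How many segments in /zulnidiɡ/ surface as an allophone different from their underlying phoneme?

Segments that undergo a rule: /u/ → [uː] (rule 1); /l/ → [ɫ] (rule 4); /i/ → [iː] (rule 1); /i/ → [iː] (rule 1); /ɡ/ → [k] (rule 3).
All other segments surface unchanged.

5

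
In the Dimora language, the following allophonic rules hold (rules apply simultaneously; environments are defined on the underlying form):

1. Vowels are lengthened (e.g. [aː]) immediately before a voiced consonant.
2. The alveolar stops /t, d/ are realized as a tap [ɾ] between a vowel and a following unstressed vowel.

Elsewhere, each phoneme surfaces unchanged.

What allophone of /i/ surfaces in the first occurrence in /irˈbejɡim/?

/i/ (word-initial): before a voiced consonant, so rule 1 applies → [iː].

[iː]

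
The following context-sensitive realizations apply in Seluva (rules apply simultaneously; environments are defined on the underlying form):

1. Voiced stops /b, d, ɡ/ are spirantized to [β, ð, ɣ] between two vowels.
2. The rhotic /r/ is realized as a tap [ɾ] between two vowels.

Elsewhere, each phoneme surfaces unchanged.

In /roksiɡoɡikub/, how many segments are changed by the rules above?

Segments that undergo a rule: /ɡ/ → [ɣ] (rule 1); /ɡ/ → [ɣ] (rule 1).
All other segments surface unchanged.

2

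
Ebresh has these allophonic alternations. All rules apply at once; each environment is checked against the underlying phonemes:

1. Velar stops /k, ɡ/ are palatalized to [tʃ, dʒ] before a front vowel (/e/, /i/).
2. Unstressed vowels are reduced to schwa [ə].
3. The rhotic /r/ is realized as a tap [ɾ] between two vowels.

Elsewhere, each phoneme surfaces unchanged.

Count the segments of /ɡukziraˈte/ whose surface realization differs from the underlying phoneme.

Segments that undergo a rule: /u/ → [ə] (rule 2); /i/ → [ə] (rule 2); /r/ → [ɾ] (rule 3); /a/ → [ə] (rule 2).
All other segments surface unchanged.

4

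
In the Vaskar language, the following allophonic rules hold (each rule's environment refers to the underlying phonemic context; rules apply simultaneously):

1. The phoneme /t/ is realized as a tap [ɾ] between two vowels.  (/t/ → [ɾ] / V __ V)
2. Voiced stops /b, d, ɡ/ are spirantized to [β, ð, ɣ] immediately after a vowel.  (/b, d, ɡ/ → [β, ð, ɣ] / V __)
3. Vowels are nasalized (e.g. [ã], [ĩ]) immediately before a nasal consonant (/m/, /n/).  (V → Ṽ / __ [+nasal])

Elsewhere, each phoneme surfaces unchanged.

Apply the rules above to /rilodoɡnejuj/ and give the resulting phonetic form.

/r/ (word-initial) is unaffected → [r].
/i/ (between /r/ and /l/) fails the environment for rule 3, so it stays [i].
/l/ (between /i/ and /o/): no rule targets it → [l].
/o/ — between /l/ and /d/; rule 3 does not apply here → [o].
/d/ meets the environment for rule 2 (immediately after a vowel) → [ð].
/o/ (between /d/ and /ɡ/) fails the environment for rule 3, so it stays [o].
Rule 2 applies to /ɡ/ (between /o/ and /n/: immediately after a vowel) → [ɣ].
/n/ stays [n].
/e/ — between /n/ and /j/; rule 3 does not apply here → [e].
/j/ (between /e/ and /u/): no rule targets it → [j].
/u/ (between /j/ and /j/) fails the environment for rule 3, so it stays [u].
/j/ — not in any rule's target class → [j].

[riloðoɣnejuj]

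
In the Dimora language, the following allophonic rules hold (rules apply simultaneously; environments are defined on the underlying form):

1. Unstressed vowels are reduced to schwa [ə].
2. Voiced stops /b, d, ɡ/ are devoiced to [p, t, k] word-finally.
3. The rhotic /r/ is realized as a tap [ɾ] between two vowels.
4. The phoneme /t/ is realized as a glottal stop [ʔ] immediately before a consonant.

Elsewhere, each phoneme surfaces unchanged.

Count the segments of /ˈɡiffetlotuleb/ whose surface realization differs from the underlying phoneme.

6

Segments that undergo a rule: /e/ → [ə] (rule 1); /t/ → [ʔ] (rule 4); /o/ → [ə] (rule 1); /u/ → [ə] (rule 1); /e/ → [ə] (rule 1); /b/ → [p] (rule 2).
All other segments surface unchanged.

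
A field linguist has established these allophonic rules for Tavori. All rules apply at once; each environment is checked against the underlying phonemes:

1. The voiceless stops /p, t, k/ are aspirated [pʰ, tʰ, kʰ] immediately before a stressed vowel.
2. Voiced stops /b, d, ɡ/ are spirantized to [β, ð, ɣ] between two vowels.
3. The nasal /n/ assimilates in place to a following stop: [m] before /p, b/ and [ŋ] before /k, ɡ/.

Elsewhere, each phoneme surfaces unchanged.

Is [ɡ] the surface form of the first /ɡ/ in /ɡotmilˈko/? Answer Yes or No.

Yes

/ɡ/ (word-initial): rule 2 targets it, but not between two vowels → unchanged [ɡ].
The actual realization is [ɡ], which matches [ɡ].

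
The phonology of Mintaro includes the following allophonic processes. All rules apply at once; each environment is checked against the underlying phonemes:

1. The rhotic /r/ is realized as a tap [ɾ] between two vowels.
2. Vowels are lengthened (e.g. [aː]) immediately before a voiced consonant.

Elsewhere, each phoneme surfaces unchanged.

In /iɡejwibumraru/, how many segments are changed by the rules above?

6

Segments that undergo a rule: /i/ → [iː] (rule 2); /e/ → [eː] (rule 2); /i/ → [iː] (rule 2); /u/ → [uː] (rule 2); /a/ → [aː] (rule 2); /r/ → [ɾ] (rule 1).
All other segments surface unchanged.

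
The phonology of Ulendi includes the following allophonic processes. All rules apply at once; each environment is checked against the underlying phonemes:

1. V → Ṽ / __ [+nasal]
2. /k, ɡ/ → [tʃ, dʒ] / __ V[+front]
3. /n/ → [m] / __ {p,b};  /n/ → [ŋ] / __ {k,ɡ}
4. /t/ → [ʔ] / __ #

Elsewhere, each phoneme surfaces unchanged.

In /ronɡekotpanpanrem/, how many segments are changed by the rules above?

7

Segments that undergo a rule: /o/ → [õ] (rule 1); /n/ → [ŋ] (rule 3); /ɡ/ → [dʒ] (rule 2); /a/ → [ã] (rule 1); /n/ → [m] (rule 3); /a/ → [ã] (rule 1); /e/ → [ẽ] (rule 1).
All other segments surface unchanged.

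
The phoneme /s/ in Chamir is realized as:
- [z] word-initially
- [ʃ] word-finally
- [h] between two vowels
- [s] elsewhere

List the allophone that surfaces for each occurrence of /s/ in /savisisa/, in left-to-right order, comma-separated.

[z], [h], [h]

Occurrence 1 (position 1): word-initially → [z].
Occurrence 2 (position 5): between two vowels → [h].
Occurrence 3 (position 7): between two vowels → [h].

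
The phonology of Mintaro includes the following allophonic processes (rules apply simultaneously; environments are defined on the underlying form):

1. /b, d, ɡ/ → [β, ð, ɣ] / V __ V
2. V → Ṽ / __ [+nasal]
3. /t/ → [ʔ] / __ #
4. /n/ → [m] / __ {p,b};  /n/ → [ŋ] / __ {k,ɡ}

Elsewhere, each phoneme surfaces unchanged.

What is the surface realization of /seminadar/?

/s/ stays [s].
/e/ (between /s/ and /m/) occurs before a nasal consonant → [ẽ] by rule 2.
/m/ (between /e/ and /i/) is unaffected → [m].
Rule 2 applies to /i/ (between /m/ and /n/: before a nasal consonant) → [ĩ].
/n/ — between /i/ and /a/; rule 4 does not apply here → [n].
/a/ (between /n/ and /d/): rule 2 targets it, but not before a nasal consonant → unchanged [a].
/d/ (between /a/ and /a/): between two vowels, so rule 1 applies → [ð].
/a/ (between /d/ and /r/): rule 2 targets it, but not before a nasal consonant → unchanged [a].
/r/ (word-final) is unaffected → [r].

[sẽmĩnaðar]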